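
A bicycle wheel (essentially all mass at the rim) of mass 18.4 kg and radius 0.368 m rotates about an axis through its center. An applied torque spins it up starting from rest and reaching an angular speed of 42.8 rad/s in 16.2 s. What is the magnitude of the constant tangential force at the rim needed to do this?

I = MR² = (18.4)(0.368)² = 2.492 kg·m².
α = Δω/Δt = (42.8 − 0)/16.2 = 2.642 rad/s².
The required torque is τ = Iα = (2.492)(2.642) = 6.583 N·m.
A tangential force at the rim gives τ = FR, so F = τ/R = 6.583/0.368 = 17.89 N.

F ≈ 17.9 N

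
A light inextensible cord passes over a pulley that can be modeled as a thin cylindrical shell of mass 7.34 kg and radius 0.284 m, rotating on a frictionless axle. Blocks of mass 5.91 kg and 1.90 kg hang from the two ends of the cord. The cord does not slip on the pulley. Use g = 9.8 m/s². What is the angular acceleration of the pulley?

α ≈ 9.13 rad/s²

I = MR² = (7.34)(0.284)² = 0.5920 kg·m².
Heavier block: m₁g − T₁ = m₁a. Lighter block: T₂ − m₂g = m₂a.
Pulley: (T₁ − T₂)R = Iα = I(a/R), so T₁ − T₂ = (I/R²)a = 1·M_p a = 7.340·a.
Adding the three: (m₁ − m₂)g = (m₁ + m₂ + 7.340)a, so a = (5.91 − 1.90)(9.8)/(5.91 + 1.90 + 7.340) = 2.594 m/s².
α = a/R = 2.594/0.284 = 9.134 rad/s².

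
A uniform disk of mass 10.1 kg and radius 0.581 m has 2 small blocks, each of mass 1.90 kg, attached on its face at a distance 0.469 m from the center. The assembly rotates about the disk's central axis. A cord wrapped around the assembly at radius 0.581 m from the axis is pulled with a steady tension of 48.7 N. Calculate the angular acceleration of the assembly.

I_disk = ½MR² = ½(10.1)(0.581)² = 1.705 kg·m².
I_blocks = 2·m·r² = 2(1.90)(0.469)² = 0.8359 kg·m².
Total I = 2.541 kg·m².
τ = F r = (48.7)(0.581) = 28.29 N·m.
α = τ/I = 28.29/2.541 = 11.14 rad/s².

α ≈ 11.1 rad/s²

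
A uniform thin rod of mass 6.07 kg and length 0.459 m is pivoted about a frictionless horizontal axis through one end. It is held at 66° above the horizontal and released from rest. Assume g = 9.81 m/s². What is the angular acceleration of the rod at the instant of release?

α ≈ 13.0 rad/s²

About the pivot, I = (1/3)ML² = (1/3)(6.07)(0.459)² = 0.4263 kg·m².
The weight acts at the center, a distance L/2 = 0.2295 m from the pivot; τ = Mg(L/2) cos 66° = 5.558 N·m.
α = τ/I = 5.558/0.4263 = 13.04 rad/s².
(Equivalently α = (3g/(2L)) cos 66° = 13.04 rad/s².)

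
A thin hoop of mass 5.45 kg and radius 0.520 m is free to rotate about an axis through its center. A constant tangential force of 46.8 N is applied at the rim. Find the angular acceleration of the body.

I = MR² = (5.45)(0.520)² = 1.474 kg·m².
τ = F R = (46.8)(0.520) = 24.34 N·m.
Newton's second law for rotation, τ = Iα, gives α = τ/I = 24.34/1.474 = 16.51 rad/s².

α ≈ 16.5 rad/s²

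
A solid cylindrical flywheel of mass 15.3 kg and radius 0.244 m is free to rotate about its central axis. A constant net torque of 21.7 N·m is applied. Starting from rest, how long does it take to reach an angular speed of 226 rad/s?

t ≈ 4.74 s

I = ½MR² = (1/2)(15.3)(0.244)² = 0.4555 kg·m².
α = τ/I = 21.7/0.4555 = 47.65 rad/s².
ω = αt ⇒ t = ω/α = 226/47.65 = 4.743 s.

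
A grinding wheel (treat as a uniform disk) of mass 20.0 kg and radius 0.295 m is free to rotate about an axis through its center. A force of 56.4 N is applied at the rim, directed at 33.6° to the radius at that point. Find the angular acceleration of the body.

α ≈ 10.6 rad/s²

I = ½MR² = (1/2)(20.0)(0.295)² = 0.8702 kg·m².
Only the tangential component produces torque: τ = F R sinθ = (56.4)(0.295) sin 33.6° = 9.207 N·m.
From τ = Iα: α = 9.207/0.8702 = 10.58 rad/s².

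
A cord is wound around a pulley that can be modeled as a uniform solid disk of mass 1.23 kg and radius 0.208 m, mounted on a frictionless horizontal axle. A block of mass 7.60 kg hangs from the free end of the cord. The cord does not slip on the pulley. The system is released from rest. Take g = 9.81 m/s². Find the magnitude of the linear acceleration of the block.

a ≈ 9.08 m/s²

I = ½MR² = (1/2)(1.23)(0.208)² = 0.02661 kg·m².
Block: mg − T = ma. Pulley: TR = Iα. No-slip: a = αR, so T = (I/R²)a = 0.6150·a.
Then mg = (m + 0.6150)a, so a = (7.60)(9.81)/(7.60 + 0.6150) = 9.076 m/s².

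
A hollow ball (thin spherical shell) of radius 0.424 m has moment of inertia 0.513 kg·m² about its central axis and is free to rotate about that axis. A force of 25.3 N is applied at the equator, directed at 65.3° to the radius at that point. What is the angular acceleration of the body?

Only the tangential component produces torque: τ = F R sinθ = (25.3)(0.424) sin 65.3° = 9.746 N·m.
Newton's second law for rotation, τ = Iα, gives α = τ/I = 9.746/0.5130 = 19.00 rad/s².

α ≈ 19.0 rad/s²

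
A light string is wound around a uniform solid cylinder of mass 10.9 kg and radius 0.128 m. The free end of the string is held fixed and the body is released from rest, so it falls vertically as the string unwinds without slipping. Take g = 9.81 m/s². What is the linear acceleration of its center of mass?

Translation: Mg − T = Ma. Rotation about the center: TR = Iα with I = ½MR².
With a = αR: T = (I/R²)a = (1/2)M a, so Mg = (1 + 0.5000)Ma.
a = g/(1 + 0.5000) = 9.81/1.500 = 6.540 m/s².

a ≈ 6.54 m/s²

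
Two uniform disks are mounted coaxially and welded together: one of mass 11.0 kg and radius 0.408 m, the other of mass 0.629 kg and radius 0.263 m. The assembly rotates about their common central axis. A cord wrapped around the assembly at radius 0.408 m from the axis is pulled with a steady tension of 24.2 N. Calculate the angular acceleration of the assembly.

α ≈ 10.5 rad/s²

I = ½M₁R₁² + ½M₂R₂² = ½(11.0)(0.408)² + ½(0.629)(0.263)² = 0.9373 kg·m².
τ = F r = (24.2)(0.408) = 9.874 N·m.
α = τ/I = 9.874/0.9373 = 10.53 rad/s².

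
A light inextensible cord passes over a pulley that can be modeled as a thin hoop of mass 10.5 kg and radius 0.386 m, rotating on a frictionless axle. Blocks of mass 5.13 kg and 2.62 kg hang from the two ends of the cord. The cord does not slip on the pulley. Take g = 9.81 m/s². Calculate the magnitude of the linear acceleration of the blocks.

I = MR² = (10.5)(0.386)² = 1.564 kg·m².
Heavier block: m₁g − T₁ = m₁a. Lighter block: T₂ − m₂g = m₂a.
Pulley: (T₁ − T₂)R = Iα = I(a/R), so T₁ − T₂ = (I/R²)a = 1·M_p a = 10.50·a.
Adding the three: (m₁ − m₂)g = (m₁ + m₂ + 10.50)a, so a = (5.13 − 2.62)(9.81)/(5.13 + 2.62 + 10.50) = 1.349 m/s².

a ≈ 1.35 m/s²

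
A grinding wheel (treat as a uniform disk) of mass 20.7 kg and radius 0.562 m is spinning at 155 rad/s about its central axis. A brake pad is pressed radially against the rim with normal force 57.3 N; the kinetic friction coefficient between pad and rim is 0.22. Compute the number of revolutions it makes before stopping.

I = ½MR² = (1/2)(20.7)(0.562)² = 3.269 kg·m².
Friction force f = μN = (0.22)(57.3) = 12.61 N at the rim; torque magnitude τ = fR = 7.085 N·m, opposing ω.
|α| = τ/I = 7.085/3.269 = 2.167 rad/s² (deceleration).
ω² = ω₀² − 2|α|θ with ω = 0 ⇒ θ = ω₀²/(2|α|) = 5543 rad = 882.2 rev.

≈ 882 revolutions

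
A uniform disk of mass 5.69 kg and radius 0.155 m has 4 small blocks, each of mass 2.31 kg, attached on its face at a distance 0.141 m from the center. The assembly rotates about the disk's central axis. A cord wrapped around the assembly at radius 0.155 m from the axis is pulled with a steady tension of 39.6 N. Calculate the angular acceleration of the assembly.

α ≈ 24.4 rad/s²

I_disk = ½MR² = ½(5.69)(0.155)² = 0.06835 kg·m².
I_blocks = 4·m·r² = 4(2.31)(0.141)² = 0.1837 kg·m².
Total I = 0.2521 kg·m².
τ = F r = (39.6)(0.155) = 6.138 N·m.
α = τ/I = 6.138/0.2521 = 24.35 rad/s².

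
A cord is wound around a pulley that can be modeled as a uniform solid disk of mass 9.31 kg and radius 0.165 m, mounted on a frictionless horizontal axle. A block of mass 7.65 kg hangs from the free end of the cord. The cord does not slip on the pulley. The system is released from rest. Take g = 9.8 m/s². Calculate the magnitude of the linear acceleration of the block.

a ≈ 6.09 m/s²

I = ½MR² = (1/2)(9.31)(0.165)² = 0.1267 kg·m².
Block: mg − T = ma. Pulley: TR = Iα. No-slip: a = αR, so T = (I/R²)a = 4.655·a.
Then mg = (m + 4.655)a, so a = (7.65)(9.8)/(7.65 + 4.655) = 6.093 m/s².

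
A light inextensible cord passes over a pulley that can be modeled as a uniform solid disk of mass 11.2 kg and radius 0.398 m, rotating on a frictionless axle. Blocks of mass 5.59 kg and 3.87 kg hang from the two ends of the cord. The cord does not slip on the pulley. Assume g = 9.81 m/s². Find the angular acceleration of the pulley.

I = ½MR² = (1/2)(11.2)(0.398)² = 0.8871 kg·m².
Heavier block: m₁g − T₁ = m₁a. Lighter block: T₂ − m₂g = m₂a.
Pulley: (T₁ − T₂)R = Iα = I(a/R), so T₁ − T₂ = (I/R²)a = (1/2)M_p a = 5.600·a.
Adding the three: (m₁ − m₂)g = (m₁ + m₂ + 5.600)a, so a = (5.59 − 3.87)(9.81)/(5.59 + 3.87 + 5.600) = 1.120 m/s².
α = a/R = 1.120/0.398 = 2.815 rad/s².

α ≈ 2.82 rad/s²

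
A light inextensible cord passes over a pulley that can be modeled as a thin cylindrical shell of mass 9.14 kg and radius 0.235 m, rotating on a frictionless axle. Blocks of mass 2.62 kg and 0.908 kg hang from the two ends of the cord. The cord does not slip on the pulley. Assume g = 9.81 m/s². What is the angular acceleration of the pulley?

I = MR² = (9.14)(0.235)² = 0.5048 kg·m².
Heavier block: m₁g − T₁ = m₁a. Lighter block: T₂ − m₂g = m₂a.
Pulley: (T₁ − T₂)R = Iα = I(a/R), so T₁ − T₂ = (I/R²)a = 1·M_p a = 9.140·a.
Adding the three: (m₁ − m₂)g = (m₁ + m₂ + 9.140)a, so a = (2.62 − 0.908)(9.81)/(2.62 + 0.908 + 9.140) = 1.326 m/s².
α = a/R = 1.326/0.235 = 5.642 rad/s².

α ≈ 5.64 rad/s²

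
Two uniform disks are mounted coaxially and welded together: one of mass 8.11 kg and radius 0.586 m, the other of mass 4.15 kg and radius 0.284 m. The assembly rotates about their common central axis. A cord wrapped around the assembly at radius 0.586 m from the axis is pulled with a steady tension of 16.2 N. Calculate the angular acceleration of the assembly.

α ≈ 6.09 rad/s²

I = ½M₁R₁² + ½M₂R₂² = ½(8.11)(0.586)² + ½(4.15)(0.284)² = 1.560 kg·m².
τ = F r = (16.2)(0.586) = 9.493 N·m.
α = τ/I = 9.493/1.560 = 6.086 rad/s².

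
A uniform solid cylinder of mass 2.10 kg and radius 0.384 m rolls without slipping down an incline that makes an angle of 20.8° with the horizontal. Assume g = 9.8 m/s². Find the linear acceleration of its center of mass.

a ≈ 2.32 m/s²

Translation along the incline: Mg sinθ − f = Ma.
Rotation about the center: fR = Iα with I = ½MR². No-slip gives a = αR, so f = (I/R²)a = (1/2)M a.
Substituting: Mg sinθ = (1 + 0.5000)Ma, so a = g sinθ/(1 + 0.5000) = (9.8) sin 20.8° / 1.500 = 2.320 m/s².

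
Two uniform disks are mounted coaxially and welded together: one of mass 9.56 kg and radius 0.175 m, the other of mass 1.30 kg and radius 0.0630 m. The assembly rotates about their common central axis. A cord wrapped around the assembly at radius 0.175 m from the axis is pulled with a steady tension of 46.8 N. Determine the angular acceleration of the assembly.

α ≈ 55.0 rad/s²

I = ½M₁R₁² + ½M₂R₂² = ½(9.56)(0.175)² + ½(1.30)(0.0630)² = 0.1490 kg·m².
τ = F r = (46.8)(0.175) = 8.190 N·m.
α = τ/I = 8.190/0.1490 = 54.98 rad/s².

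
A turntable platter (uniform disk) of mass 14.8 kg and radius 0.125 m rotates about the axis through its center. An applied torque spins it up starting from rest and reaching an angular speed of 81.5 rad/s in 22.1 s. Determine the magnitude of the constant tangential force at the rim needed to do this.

I = ½MR² = (1/2)(14.8)(0.125)² = 0.1156 kg·m².
α = Δω/Δt = (81.5 − 0)/22.1 = 3.688 rad/s².
The required torque is τ = Iα = (0.1156)(3.688) = 0.4264 N·m.
A tangential force at the rim gives τ = FR, so F = τ/R = 0.4264/0.125 = 3.411 N.

F ≈ 3.41 N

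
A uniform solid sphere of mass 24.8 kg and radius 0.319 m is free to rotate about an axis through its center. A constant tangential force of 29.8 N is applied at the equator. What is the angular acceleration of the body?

I = (2/5)MR² = (2/5)(24.8)(0.319)² = 1.009 kg·m².
τ = F R = (29.8)(0.319) = 9.506 N·m.
From τ = Iα: α = 9.506/1.009 = 9.417 rad/s².

α ≈ 9.42 rad/s²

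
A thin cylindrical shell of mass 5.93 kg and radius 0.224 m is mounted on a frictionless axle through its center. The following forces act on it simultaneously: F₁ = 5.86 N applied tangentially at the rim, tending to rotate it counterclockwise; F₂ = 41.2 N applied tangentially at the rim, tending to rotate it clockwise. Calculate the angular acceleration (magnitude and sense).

α ≈ 26.6 rad/s², clockwise

I = MR² = (5.93)(0.224)² = 0.2975 kg·m².
Taking counterclockwise as positive: τ₁ = +(5.86)(0.224) = +1.313 N·m; τ₂ = −(41.2)(0.224) = −9.229 N·m.
Net torque τ = -7.916 N·m.
α = τ/I = -7.916/0.2975 = -26.61 rad/s².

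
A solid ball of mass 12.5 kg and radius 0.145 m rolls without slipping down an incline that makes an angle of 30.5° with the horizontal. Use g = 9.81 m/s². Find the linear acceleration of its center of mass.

Translation along the incline: Mg sinθ − f = Ma.
Rotation about the center: fR = Iα with I = (2/5)MR². No-slip gives a = αR, so f = (I/R²)a = (2/5)M a.
Substituting: Mg sinθ = (1 + 0.4000)Ma, so a = g sinθ/(1 + 0.4000) = (9.81) sin 30.5° / 1.400 = 3.556 m/s².

a ≈ 3.56 m/s²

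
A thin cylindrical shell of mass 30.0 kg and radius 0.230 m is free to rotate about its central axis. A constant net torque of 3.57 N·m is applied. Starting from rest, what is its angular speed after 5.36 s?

I = MR² = (30.0)(0.230)² = 1.587 kg·m².
α = τ/I = 3.57/1.587 = 2.250 rad/s².
ω = ω₀ + αt = 0 + (2.250)(5.36) = 12.06 rad/s.

ω ≈ 12.1 rad/s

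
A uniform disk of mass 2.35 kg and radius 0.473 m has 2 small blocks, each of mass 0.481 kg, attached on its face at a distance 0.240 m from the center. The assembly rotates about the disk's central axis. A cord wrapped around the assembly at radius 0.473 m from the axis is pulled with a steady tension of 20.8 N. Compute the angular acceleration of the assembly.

I_disk = ½MR² = ½(2.35)(0.473)² = 0.2629 kg·m².
I_blocks = 2·m·r² = 2(0.481)(0.240)² = 0.05541 kg·m².
Total I = 0.3183 kg·m².
τ = F r = (20.8)(0.473) = 9.838 N·m.
α = τ/I = 9.838/0.3183 = 30.91 rad/s².

α ≈ 30.9 rad/s²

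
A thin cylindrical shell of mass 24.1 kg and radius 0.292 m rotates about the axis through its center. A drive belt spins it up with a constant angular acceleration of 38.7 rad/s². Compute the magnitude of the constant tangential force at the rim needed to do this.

I = MR² = (24.1)(0.292)² = 2.055 kg·m².
The required torque is τ = Iα = (2.055)(38.70) = 79.52 N·m.
A tangential force at the rim gives τ = FR, so F = τ/R = 79.52/0.292 = 272.3 N.

F ≈ 272 N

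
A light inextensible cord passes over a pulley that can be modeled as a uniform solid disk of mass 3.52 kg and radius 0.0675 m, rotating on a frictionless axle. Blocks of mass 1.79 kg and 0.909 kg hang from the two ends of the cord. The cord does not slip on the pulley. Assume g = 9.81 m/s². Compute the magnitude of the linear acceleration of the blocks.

a ≈ 1.94 m/s²

I = ½MR² = (1/2)(3.52)(0.0675)² = 0.008019 kg·m².
Heavier block: m₁g − T₁ = m₁a. Lighter block: T₂ − m₂g = m₂a.
Pulley: (T₁ − T₂)R = Iα = I(a/R), so T₁ − T₂ = (I/R²)a = (1/2)M_p a = 1.760·a.
Adding the three: (m₁ − m₂)g = (m₁ + m₂ + 1.760)a, so a = (1.79 − 0.909)(9.81)/(1.79 + 0.909 + 1.760) = 1.938 m/s².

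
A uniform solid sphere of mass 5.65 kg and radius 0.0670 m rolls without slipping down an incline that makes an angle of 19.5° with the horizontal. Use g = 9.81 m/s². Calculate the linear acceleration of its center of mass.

a ≈ 2.34 m/s²

Translation along the incline: Mg sinθ − f = Ma.
Rotation about the center: fR = Iα with I = (2/5)MR². No-slip gives a = αR, so f = (I/R²)a = (2/5)M a.
Substituting: Mg sinθ = (1 + 0.4000)Ma, so a = g sinθ/(1 + 0.4000) = (9.81) sin 19.5° / 1.400 = 2.339 m/s².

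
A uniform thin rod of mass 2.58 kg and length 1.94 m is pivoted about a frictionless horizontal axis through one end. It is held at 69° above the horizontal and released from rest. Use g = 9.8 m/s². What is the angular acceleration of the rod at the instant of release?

About the pivot, I = (1/3)ML² = (1/3)(2.58)(1.94)² = 3.237 kg·m².
The weight acts at the center, a distance L/2 = 0.9700 m from the pivot; τ = Mg(L/2) cos 69° = 8.789 N·m.
α = τ/I = 8.789/3.237 = 2.715 rad/s².

α ≈ 2.72 rad/s²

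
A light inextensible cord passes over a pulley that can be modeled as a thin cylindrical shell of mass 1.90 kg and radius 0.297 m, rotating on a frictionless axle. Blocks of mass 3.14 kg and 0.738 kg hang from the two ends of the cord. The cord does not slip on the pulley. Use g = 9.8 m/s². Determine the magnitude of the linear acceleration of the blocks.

a ≈ 4.07 m/s²

I = MR² = (1.90)(0.297)² = 0.1676 kg·m².
Heavier block: m₁g − T₁ = m₁a. Lighter block: T₂ − m₂g = m₂a.
Pulley: (T₁ − T₂)R = Iα = I(a/R), so T₁ − T₂ = (I/R²)a = 1·M_p a = 1.900·a.
Adding the three: (m₁ − m₂)g = (m₁ + m₂ + 1.900)a, so a = (3.14 − 0.738)(9.8)/(3.14 + 0.738 + 1.900) = 4.074 m/s².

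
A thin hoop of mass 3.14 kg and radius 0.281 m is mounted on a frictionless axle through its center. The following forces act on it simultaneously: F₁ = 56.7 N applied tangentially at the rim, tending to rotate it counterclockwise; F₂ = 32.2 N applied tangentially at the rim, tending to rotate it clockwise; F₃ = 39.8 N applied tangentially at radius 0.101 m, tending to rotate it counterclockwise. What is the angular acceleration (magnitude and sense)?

α ≈ 44.0 rad/s², counterclockwise

I = MR² = (3.14)(0.281)² = 0.2479 kg·m².
Taking counterclockwise as positive: τ₁ = +(56.7)(0.281) = +15.93 N·m; τ₂ = −(32.2)(0.281) = −9.048 N·m; τ₃ = +(39.8)(0.101) = +4.020 N·m.
Net torque τ = 10.90 N·m.
α = τ/I = 10.90/0.2479 = 43.98 rad/s².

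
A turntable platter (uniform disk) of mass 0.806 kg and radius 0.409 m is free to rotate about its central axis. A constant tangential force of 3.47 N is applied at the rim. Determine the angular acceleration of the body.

α ≈ 21.1 rad/s²

I = ½MR² = (1/2)(0.806)(0.409)² = 0.06741 kg·m².
τ = F R = (3.47)(0.409) = 1.419 N·m.
Newton's second law for rotation, τ = Iα, gives α = τ/I = 1.419/0.06741 = 21.05 rad/s².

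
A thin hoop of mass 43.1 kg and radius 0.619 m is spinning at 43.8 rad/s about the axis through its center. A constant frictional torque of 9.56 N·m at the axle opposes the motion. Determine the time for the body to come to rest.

t ≈ 75.7 s

I = MR² = (43.1)(0.619)² = 16.51 kg·m².
The net torque has magnitude 9.56 N·m, opposing ω.
|α| = τ/I = 9.560/16.51 = 0.5789 rad/s² (deceleration).
0 = ω₀ − |α|t ⇒ t = ω₀/|α| = 43.8/0.5789 = 75.66 s.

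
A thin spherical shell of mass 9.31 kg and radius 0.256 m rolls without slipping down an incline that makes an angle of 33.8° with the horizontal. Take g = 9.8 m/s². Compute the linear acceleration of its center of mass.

a ≈ 3.27 m/s²

Translation along the incline: Mg sinθ − f = Ma.
Rotation about the center: fR = Iα with I = (2/3)MR². No-slip gives a = αR, so f = (I/R²)a = (2/3)M a.
Substituting: Mg sinθ = (1 + 0.6667)Ma, so a = g sinθ/(1 + 0.6667) = (9.8) sin 33.8° / 1.667 = 3.271 m/s².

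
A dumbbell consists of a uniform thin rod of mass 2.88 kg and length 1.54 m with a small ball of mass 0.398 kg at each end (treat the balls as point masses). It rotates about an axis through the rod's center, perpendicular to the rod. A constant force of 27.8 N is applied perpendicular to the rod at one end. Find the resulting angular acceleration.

α ≈ 20.6 rad/s²

I_rod = (1/12)ML² = (1/12)(2.88)(1.54)² = 0.5692 kg·m².
I_balls = 2·m·(L/2)² = 2(0.398)(0.7700)² = 0.4719 kg·m².
Total I = 1.041 kg·m².
τ = F·(L/2) = (27.8)(0.770) = 21.41 N·m.
α = τ/I = 21.41/1.041 = 20.56 rad/s².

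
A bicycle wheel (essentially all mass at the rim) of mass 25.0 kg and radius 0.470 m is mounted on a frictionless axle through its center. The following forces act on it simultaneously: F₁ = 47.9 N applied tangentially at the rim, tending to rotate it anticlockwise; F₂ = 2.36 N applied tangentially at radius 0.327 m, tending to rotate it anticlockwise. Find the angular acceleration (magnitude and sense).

α ≈ 4.22 rad/s², anticlockwise

I = MR² = (25.0)(0.470)² = 5.522 kg·m².
Taking anticlockwise as positive: τ₁ = +(47.9)(0.470) = +22.51 N·m; τ₂ = +(2.36)(0.327) = +0.7717 N·m.
Net torque τ = 23.28 N·m.
α = τ/I = 23.28/5.522 = 4.216 rad/s².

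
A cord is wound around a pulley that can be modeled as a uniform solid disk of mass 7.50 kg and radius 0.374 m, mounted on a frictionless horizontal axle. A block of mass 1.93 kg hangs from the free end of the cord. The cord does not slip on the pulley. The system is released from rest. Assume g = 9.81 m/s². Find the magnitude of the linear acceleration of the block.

I = ½MR² = (1/2)(7.50)(0.374)² = 0.5245 kg·m².
Block: mg − T = ma. Pulley: TR = Iα. No-slip: a = αR, so T = (I/R²)a = 3.750·a.
Then mg = (m + 3.750)a, so a = (1.93)(9.81)/(1.93 + 3.750) = 3.333 m/s².

a ≈ 3.33 m/s²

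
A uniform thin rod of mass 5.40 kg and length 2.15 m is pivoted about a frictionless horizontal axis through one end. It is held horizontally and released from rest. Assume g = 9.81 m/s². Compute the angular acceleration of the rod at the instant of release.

α ≈ 6.84 rad/s²

About the pivot, I = (1/3)ML² = (1/3)(5.40)(2.15)² = 8.320 kg·m².
The weight acts at the center, a distance L/2 = 1.075 m from the pivot; τ = Mg(L/2) = 56.95 N·m.
α = τ/I = 56.95/8.320 = 6.844 rad/s².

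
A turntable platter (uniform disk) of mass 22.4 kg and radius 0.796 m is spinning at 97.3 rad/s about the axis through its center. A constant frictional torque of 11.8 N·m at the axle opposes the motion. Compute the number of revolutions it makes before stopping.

I = ½MR² = (1/2)(22.4)(0.796)² = 7.096 kg·m².
The net torque has magnitude 11.8 N·m, opposing ω.
|α| = τ/I = 11.80/7.096 = 1.663 rad/s² (deceleration).
ω² = ω₀² − 2|α|θ with ω = 0 ⇒ θ = ω₀²/(2|α|) = 2847 rad = 453.1 rev.

≈ 453 revolutions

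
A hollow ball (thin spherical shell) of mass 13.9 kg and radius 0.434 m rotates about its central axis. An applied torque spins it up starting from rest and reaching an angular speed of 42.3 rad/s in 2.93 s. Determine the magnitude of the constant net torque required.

I = (2/3)MR² = (2/3)(13.9)(0.434)² = 1.745 kg·m².
α = Δω/Δt = (42.3 − 0)/2.93 = 14.44 rad/s².
τ = Iα = (1.745)(14.44) = 25.20 N·m.

τ ≈ 25.2 N·m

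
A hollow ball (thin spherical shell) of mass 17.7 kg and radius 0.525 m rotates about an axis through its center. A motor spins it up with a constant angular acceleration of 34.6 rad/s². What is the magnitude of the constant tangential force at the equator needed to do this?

I = (2/3)MR² = (2/3)(17.7)(0.525)² = 3.252 kg·m².
The required torque is τ = Iα = (3.252)(34.60) = 112.5 N·m.
A tangential force at the equator gives τ = FR, so F = τ/R = 112.5/0.525 = 214.3 N.

F ≈ 214 N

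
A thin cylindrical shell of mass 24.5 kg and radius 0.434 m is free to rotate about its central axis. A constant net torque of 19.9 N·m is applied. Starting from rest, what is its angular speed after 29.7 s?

ω ≈ 128 rad/s

I = MR² = (24.5)(0.434)² = 4.615 kg·m².
α = τ/I = 19.9/4.615 = 4.312 rad/s².
ω = ω₀ + αt = 0 + (4.312)(29.7) = 128.1 rad/s.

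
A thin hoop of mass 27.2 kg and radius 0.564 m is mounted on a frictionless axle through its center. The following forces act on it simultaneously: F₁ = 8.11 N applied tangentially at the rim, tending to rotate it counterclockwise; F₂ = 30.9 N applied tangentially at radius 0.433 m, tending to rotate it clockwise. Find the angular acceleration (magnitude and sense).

I = MR² = (27.2)(0.564)² = 8.652 kg·m².
Taking counterclockwise as positive: τ₁ = +(8.11)(0.564) = +4.574 N·m; τ₂ = −(30.9)(0.433) = −13.38 N·m.
Net torque τ = -8.806 N·m.
α = τ/I = -8.806/8.652 = -1.018 rad/s².

α ≈ 1.02 rad/s², clockwise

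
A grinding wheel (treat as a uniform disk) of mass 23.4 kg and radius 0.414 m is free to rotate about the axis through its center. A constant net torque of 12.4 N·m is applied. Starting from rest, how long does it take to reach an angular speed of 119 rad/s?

t ≈ 19.2 s

I = ½MR² = (1/2)(23.4)(0.414)² = 2.005 kg·m².
α = τ/I = 12.4/2.005 = 6.184 rad/s².
ω = αt ⇒ t = ω/α = 119/6.184 = 19.24 s.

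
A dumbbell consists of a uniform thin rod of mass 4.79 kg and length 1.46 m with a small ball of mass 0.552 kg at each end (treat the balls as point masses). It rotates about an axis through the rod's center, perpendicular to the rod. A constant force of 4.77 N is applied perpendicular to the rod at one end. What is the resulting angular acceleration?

I_rod = (1/12)ML² = (1/12)(4.79)(1.46)² = 0.8509 kg·m².
I_balls = 2·m·(L/2)² = 2(0.552)(0.7300)² = 0.5883 kg·m².
Total I = 1.439 kg·m².
τ = F·(L/2) = (4.77)(0.730) = 3.482 N·m.
α = τ/I = 3.482/1.439 = 2.419 rad/s².

α ≈ 2.42 rad/s²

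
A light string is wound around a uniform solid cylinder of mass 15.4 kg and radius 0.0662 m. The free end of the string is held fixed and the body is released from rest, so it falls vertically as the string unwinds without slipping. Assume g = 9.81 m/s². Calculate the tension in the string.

Translation: Mg − T = Ma. Rotation about the center: TR = Iα with I = ½MR².
With a = αR: T = (I/R²)a = (1/2)M a, so Mg = (1 + 0.5000)Ma.
a = g/(1 + 0.5000) = 9.81/1.500 = 6.540 m/s².
T = 0.5000·M·a = (0.5000)(15.4)(6.540) = 50.36 N.

T ≈ 50.4 N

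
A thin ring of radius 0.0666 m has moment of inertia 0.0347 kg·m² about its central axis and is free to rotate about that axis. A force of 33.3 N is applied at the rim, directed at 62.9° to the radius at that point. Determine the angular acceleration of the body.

α ≈ 56.9 rad/s²

Only the tangential component produces torque: τ = F R sinθ = (33.3)(0.0666) sin 62.9° = 1.974 N·m.
Newton's second law for rotation, τ = Iα, gives α = τ/I = 1.974/0.03470 = 56.90 rad/s².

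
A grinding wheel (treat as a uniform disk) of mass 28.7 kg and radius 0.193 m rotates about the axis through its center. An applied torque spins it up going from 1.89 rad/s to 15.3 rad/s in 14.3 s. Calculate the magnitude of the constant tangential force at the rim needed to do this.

F ≈ 2.60 N

I = ½MR² = (1/2)(28.7)(0.193)² = 0.5345 kg·m².
α = Δω/Δt = (15.3 − 1.89)/14.3 = 0.9378 rad/s².
The required torque is τ = Iα = (0.5345)(0.9378) = 0.5013 N·m.
A tangential force at the rim gives τ = FR, so F = τ/R = 0.5013/0.193 = 2.597 N.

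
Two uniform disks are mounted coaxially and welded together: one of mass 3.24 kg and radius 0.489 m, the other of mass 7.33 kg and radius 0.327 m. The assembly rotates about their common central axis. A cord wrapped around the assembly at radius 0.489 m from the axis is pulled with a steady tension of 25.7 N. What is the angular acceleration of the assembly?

α ≈ 16.1 rad/s²

I = ½M₁R₁² + ½M₂R₂² = ½(3.24)(0.489)² + ½(7.33)(0.327)² = 0.7793 kg·m².
τ = F r = (25.7)(0.489) = 12.57 N·m.
α = τ/I = 12.57/0.7793 = 16.13 rad/s².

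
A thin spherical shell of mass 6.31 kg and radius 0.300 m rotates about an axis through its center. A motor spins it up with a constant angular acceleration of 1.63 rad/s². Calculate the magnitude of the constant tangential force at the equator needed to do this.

F ≈ 2.06 N

I = (2/3)MR² = (2/3)(6.31)(0.300)² = 0.3786 kg·m².
The required torque is τ = Iα = (0.3786)(1.630) = 0.6171 N·m.
A tangential force at the equator gives τ = FR, so F = τ/R = 0.6171/0.300 = 2.057 N.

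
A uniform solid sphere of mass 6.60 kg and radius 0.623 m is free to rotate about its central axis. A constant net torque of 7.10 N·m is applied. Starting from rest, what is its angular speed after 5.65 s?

ω ≈ 39.1 rad/s

I = (2/5)MR² = (2/5)(6.60)(0.623)² = 1.025 kg·m².
α = τ/I = 7.10/1.025 = 6.929 rad/s².
ω = ω₀ + αt = 0 + (6.929)(5.65) = 39.15 rad/s.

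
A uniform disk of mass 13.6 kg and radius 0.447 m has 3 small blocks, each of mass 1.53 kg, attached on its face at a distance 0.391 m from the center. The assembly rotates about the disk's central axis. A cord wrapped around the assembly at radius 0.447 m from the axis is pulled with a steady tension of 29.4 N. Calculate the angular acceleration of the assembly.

α ≈ 6.38 rad/s²

I_disk = ½MR² = ½(13.6)(0.447)² = 1.359 kg·m².
I_blocks = 3·m·r² = 3(1.53)(0.391)² = 0.7017 kg·m².
Total I = 2.060 kg·m².
τ = F r = (29.4)(0.447) = 13.14 N·m.
α = τ/I = 13.14/2.060 = 6.378 rad/s².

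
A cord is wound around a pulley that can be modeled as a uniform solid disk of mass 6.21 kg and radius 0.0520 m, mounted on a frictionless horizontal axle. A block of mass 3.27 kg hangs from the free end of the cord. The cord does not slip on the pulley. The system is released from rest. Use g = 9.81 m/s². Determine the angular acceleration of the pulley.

α ≈ 96.8 rad/s²

I = ½MR² = (1/2)(6.21)(0.0520)² = 0.008396 kg·m².
Block: mg − T = ma. Pulley: TR = Iα. No-slip: a = αR, so T = (I/R²)a = 3.105·a.
Then mg = (m + 3.105)a, so a = (3.27)(9.81)/(3.27 + 3.105) = 5.032 m/s².
α = a/R = 5.032/0.0520 = 96.77 rad/s².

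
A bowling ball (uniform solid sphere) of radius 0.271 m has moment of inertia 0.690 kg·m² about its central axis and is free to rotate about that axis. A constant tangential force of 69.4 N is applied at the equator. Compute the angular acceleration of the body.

τ = F R = (69.4)(0.271) = 18.81 N·m.
From τ = Iα: α = 18.81/0.6900 = 27.26 rad/s².

α ≈ 27.3 rad/s²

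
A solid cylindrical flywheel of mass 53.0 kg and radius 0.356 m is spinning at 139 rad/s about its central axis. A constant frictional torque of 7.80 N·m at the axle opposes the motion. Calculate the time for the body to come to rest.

t ≈ 59.9 s

I = ½MR² = (1/2)(53.0)(0.356)² = 3.359 kg·m².
The net torque has magnitude 7.80 N·m, opposing ω.
|α| = τ/I = 7.800/3.359 = 2.322 rad/s² (deceleration).
0 = ω₀ − |α|t ⇒ t = ω₀/|α| = 139/2.322 = 59.85 s.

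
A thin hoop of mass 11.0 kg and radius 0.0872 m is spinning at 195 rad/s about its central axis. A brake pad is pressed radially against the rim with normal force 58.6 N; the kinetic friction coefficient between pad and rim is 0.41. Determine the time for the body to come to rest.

I = MR² = (11.0)(0.0872)² = 0.08364 kg·m².
Friction force f = μN = (0.41)(58.6) = 24.03 N at the rim; torque magnitude τ = fR = 2.095 N·m, opposing ω.
|α| = τ/I = 2.095/0.08364 = 25.05 rad/s² (deceleration).
0 = ω₀ − |α|t ⇒ t = ω₀/|α| = 195/25.05 = 7.785 s.

t ≈ 7.79 s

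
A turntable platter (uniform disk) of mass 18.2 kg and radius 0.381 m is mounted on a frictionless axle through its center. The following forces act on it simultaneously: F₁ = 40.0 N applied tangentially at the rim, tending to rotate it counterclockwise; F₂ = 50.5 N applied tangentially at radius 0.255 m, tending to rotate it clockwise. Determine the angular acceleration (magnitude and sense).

I = ½MR² = (1/2)(18.2)(0.381)² = 1.321 kg·m².
Taking counterclockwise as positive: τ₁ = +(40.0)(0.381) = +15.24 N·m; τ₂ = −(50.5)(0.255) = −12.88 N·m.
Net torque τ = 2.363 N·m.
α = τ/I = 2.363/1.321 = 1.788 rad/s².

α ≈ 1.79 rad/s², counterclockwise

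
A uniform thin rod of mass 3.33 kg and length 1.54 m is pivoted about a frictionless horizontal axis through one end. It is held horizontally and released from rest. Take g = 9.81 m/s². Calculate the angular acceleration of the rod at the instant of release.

About the pivot, I = (1/3)ML² = (1/3)(3.33)(1.54)² = 2.632 kg·m².
The weight acts at the center, a distance L/2 = 0.7700 m from the pivot; τ = Mg(L/2) = 25.15 N·m.
α = τ/I = 25.15/2.632 = 9.555 rad/s².
(Equivalently α = (3g/(2L)) = 9.555 rad/s².)

α ≈ 9.56 rad/s²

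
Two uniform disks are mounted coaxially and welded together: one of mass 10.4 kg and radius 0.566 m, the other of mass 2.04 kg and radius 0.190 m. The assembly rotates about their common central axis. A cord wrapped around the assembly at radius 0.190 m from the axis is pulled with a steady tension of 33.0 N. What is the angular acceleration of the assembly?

I = ½M₁R₁² + ½M₂R₂² = ½(10.4)(0.566)² + ½(2.04)(0.190)² = 1.703 kg·m².
τ = F r = (33.0)(0.190) = 6.270 N·m.
α = τ/I = 6.270/1.703 = 3.682 rad/s².

α ≈ 3.68 rad/s²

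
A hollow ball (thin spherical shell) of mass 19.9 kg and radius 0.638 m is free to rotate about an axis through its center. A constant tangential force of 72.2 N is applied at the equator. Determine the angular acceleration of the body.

I = (2/3)MR² = (2/3)(19.9)(0.638)² = 5.400 kg·m².
τ = F R = (72.2)(0.638) = 46.06 N·m.
From τ = Iα: α = 46.06/5.400 = 8.530 rad/s².

α ≈ 8.53 rad/s²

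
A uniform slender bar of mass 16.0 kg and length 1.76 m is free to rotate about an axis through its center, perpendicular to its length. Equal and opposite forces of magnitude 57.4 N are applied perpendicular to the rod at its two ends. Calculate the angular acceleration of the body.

I = (1/12)ML² = (1/12)(16.0)(1.76)² = 4.130 kg·m².
The couple gives τ = F·(L/2) + F·(L/2) = F L = (57.4)(1.76) = 101.0 N·m.
Newton's second law for rotation, τ = Iα, gives α = τ/I = 101.0/4.130 = 24.46 rad/s².

α ≈ 24.5 rad/s²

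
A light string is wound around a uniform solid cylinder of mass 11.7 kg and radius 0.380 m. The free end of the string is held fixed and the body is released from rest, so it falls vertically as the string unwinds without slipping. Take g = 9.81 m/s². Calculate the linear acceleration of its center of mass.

Translation: Mg − T = Ma. Rotation about the center: TR = Iα with I = ½MR².
With a = αR: T = (I/R²)a = (1/2)M a, so Mg = (1 + 0.5000)Ma.
a = g/(1 + 0.5000) = 9.81/1.500 = 6.540 m/s².

a ≈ 6.54 m/s²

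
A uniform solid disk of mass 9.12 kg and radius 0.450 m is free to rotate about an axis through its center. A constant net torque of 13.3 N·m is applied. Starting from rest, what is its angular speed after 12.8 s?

I = ½MR² = (1/2)(9.12)(0.450)² = 0.9234 kg·m².
α = τ/I = 13.3/0.9234 = 14.40 rad/s².
ω = ω₀ + αt = 0 + (14.40)(12.8) = 184.4 rad/s.

ω ≈ 184 rad/s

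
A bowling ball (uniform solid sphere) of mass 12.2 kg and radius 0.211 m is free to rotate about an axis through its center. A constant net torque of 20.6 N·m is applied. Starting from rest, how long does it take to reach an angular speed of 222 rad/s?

t ≈ 2.34 s

I = (2/5)MR² = (2/5)(12.2)(0.211)² = 0.2173 kg·m².
α = τ/I = 20.6/0.2173 = 94.82 rad/s².
ω = αt ⇒ t = ω/α = 222/94.82 = 2.341 s.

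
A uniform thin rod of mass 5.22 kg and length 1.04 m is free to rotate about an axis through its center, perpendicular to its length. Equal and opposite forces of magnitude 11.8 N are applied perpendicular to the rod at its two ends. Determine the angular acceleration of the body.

I = (1/12)ML² = (1/12)(5.22)(1.04)² = 0.4705 kg·m².
The couple gives τ = F·(L/2) + F·(L/2) = F L = (11.8)(1.04) = 12.27 N·m.
Newton's second law for rotation, τ = Iα, gives α = τ/I = 12.27/0.4705 = 26.08 rad/s².

α ≈ 26.1 rad/s²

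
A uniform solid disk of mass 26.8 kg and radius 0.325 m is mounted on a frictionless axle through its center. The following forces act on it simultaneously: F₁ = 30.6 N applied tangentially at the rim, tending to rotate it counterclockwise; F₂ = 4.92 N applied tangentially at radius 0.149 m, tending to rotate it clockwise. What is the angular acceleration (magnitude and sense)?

I = ½MR² = (1/2)(26.8)(0.325)² = 1.415 kg·m².
Taking counterclockwise as positive: τ₁ = +(30.6)(0.325) = +9.945 N·m; τ₂ = −(4.92)(0.149) = −0.7331 N·m.
Net torque τ = 9.212 N·m.
α = τ/I = 9.212/1.415 = 6.508 rad/s².

α ≈ 6.51 rad/s², counterclockwise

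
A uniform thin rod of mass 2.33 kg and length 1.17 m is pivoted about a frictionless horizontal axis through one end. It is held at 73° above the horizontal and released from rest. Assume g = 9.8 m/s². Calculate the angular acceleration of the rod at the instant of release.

α ≈ 3.67 rad/s²

About the pivot, I = (1/3)ML² = (1/3)(2.33)(1.17)² = 1.063 kg·m².
The weight acts at the center, a distance L/2 = 0.5850 m from the pivot; τ = Mg(L/2) cos 73° = 3.905 N·m.
α = τ/I = 3.905/1.063 = 3.673 rad/s².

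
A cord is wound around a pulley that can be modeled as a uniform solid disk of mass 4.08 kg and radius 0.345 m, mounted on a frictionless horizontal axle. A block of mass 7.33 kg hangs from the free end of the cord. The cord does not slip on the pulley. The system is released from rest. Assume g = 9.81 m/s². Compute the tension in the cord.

T ≈ 15.7 N

I = ½MR² = (1/2)(4.08)(0.345)² = 0.2428 kg·m².
Block: mg − T = ma. Pulley: TR = Iα. No-slip: a = αR, so T = (I/R²)a = 2.040·a.
Then mg = (m + 2.040)a, so a = (7.33)(9.81)/(7.33 + 2.040) = 7.674 m/s².
T = 2.040·a = 15.66 N.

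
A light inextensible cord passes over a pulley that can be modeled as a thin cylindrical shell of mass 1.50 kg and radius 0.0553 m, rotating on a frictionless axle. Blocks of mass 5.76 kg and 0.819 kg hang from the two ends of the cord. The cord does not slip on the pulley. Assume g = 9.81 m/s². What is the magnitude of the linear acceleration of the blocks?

a ≈ 6.00 m/s²

I = MR² = (1.50)(0.0553)² = 0.004587 kg·m².
Heavier block: m₁g − T₁ = m₁a. Lighter block: T₂ − m₂g = m₂a.
Pulley: (T₁ − T₂)R = Iα = I(a/R), so T₁ − T₂ = (I/R²)a = 1·M_p a = 1.500·a.
Adding the three: (m₁ − m₂)g = (m₁ + m₂ + 1.500)a, so a = (5.76 − 0.819)(9.81)/(5.76 + 0.819 + 1.500) = 6.000 m/s².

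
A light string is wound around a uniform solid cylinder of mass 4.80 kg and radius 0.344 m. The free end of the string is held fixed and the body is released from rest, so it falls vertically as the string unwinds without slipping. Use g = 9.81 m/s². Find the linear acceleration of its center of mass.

Translation: Mg − T = Ma. Rotation about the center: TR = Iα with I = ½MR².
With a = αR: T = (I/R²)a = (1/2)M a, so Mg = (1 + 0.5000)Ma.
a = g/(1 + 0.5000) = 9.81/1.500 = 6.540 m/s².

a ≈ 6.54 m/s²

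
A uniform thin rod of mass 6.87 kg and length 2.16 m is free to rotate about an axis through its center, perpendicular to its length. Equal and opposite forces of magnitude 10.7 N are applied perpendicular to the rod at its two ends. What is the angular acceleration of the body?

α ≈ 8.65 rad/s²

I = (1/12)ML² = (1/12)(6.87)(2.16)² = 2.671 kg·m².
The couple gives τ = F·(L/2) + F·(L/2) = F L = (10.7)(2.16) = 23.11 N·m.
From τ = Iα: α = 23.11/2.671 = 8.653 rad/s².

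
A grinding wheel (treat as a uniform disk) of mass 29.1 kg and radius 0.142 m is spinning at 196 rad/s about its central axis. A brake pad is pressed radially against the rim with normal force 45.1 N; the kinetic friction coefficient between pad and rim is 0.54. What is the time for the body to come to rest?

I = ½MR² = (1/2)(29.1)(0.142)² = 0.2934 kg·m².
Friction force f = μN = (0.54)(45.1) = 24.35 N at the rim; torque magnitude τ = fR = 3.458 N·m, opposing ω.
|α| = τ/I = 3.458/0.2934 = 11.79 rad/s² (deceleration).
0 = ω₀ − |α|t ⇒ t = ω₀/|α| = 196/11.79 = 16.63 s.

t ≈ 16.6 s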